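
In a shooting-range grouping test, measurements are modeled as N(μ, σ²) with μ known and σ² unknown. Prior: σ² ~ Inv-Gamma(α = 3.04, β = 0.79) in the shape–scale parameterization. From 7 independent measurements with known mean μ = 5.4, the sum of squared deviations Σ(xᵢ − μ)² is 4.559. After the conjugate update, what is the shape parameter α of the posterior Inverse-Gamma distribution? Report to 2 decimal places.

6.54

With known mean μ and an Inverse-Gamma(α, β) prior on σ², the Normal likelihood is conjugate: posterior is Inv-Gamma(α + n/2, β + Σ(xᵢ−μ)²/2).
Posterior: Inv-Gamma(3.04 + 7/2, 0.79 + 4.559/2) = Inv-Gamma(6.54, 3.0695).
Posterior α = 6.54.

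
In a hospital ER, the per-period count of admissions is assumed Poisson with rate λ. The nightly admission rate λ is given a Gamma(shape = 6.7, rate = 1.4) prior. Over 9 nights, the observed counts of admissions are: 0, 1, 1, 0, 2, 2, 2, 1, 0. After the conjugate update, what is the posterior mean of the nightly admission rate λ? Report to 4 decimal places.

1.5096

With a Gamma(shape α, rate β) prior, the Poisson likelihood is conjugate: the posterior is Gamma(α + ΣXᵢ, β + n).
Sum of counts S = 9 over n = 9 nights.
Posterior: Gamma(α+S, β+n) = Gamma(6.7+9, 1.4+9) = Gamma(15.7, 10.4).
Posterior mean = α/β = 15.7/10.4 = 1.5096.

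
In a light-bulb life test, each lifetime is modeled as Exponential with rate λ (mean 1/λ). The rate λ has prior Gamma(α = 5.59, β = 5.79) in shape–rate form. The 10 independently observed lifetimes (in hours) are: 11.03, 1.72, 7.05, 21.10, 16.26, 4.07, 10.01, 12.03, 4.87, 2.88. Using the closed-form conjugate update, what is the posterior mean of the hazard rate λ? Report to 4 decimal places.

With a Gamma(shape α, rate β) prior on the exponential rate λ, the posterior after n observations with total T = Σxᵢ is Gamma(α+n, β+T).
Sum of observations T = 91.02 hours; n = 10.
Posterior: Gamma(5.59+10, 5.79+91.02) = Gamma(15.59, 96.81).
Posterior mean of λ = α/β = 15.59/96.81 = 0.1610.

0.1610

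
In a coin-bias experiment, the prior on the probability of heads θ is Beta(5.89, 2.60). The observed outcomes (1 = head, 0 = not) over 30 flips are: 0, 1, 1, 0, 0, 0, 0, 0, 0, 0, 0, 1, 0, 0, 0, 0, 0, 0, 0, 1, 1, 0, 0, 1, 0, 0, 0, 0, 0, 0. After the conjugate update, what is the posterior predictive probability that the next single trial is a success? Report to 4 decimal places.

0.3089

The Beta prior is conjugate to a Binomial/Bernoulli likelihood; the update adds successes to α and failures to β.
Posterior: Beta(α+k, β+n−k) = Beta(5.89+6, 2.60+24) = Beta(11.89, 26.60).
For a single future Bernoulli trial, P(success | data) = α/(α+β) = 0.3089.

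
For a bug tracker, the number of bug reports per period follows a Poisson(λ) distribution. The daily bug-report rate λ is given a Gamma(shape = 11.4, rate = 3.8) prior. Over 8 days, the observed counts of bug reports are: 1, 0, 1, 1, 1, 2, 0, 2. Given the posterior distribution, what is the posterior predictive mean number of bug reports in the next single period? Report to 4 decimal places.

1.6441

With a Gamma(shape α, rate β) prior, the Poisson likelihood is conjugate: the posterior is Gamma(α + ΣXᵢ, β + n).
Sum of counts S = 8 over n = 8 days.
Posterior: Gamma(α+S, β+n) = Gamma(11.4+8, 3.8+8) = Gamma(19.4, 11.8).
The predictive distribution for one future period is NegBinom with mean α/β = 1.6441.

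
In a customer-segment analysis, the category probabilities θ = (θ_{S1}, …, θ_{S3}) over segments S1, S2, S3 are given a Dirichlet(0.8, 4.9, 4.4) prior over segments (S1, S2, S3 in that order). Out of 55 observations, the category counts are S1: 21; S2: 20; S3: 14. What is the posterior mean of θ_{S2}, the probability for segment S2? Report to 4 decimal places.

0.3825

The Dirichlet prior is conjugate to the Multinomial likelihood: each posterior αⱼ = prior αⱼ + observed count nⱼ.
Posterior concentration: (21.8, 24.9, 18.4), total = 65.1.
E[θ_{S2}|data] = α_{S2}/Σα = 24.9/65.1 = 0.3825.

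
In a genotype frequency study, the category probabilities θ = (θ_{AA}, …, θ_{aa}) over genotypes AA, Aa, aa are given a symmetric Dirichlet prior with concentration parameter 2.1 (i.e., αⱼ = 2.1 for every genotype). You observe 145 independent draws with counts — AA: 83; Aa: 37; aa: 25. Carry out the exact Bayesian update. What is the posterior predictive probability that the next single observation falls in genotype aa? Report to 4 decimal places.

0.1791

The Dirichlet prior is conjugate to the Multinomial likelihood: each posterior αⱼ = prior αⱼ + observed count nⱼ.
Posterior concentration: (85.1, 39.1, 27.1), total = 151.3.
P(next = aa | data) = α_{aa}/Σα = 0.1791.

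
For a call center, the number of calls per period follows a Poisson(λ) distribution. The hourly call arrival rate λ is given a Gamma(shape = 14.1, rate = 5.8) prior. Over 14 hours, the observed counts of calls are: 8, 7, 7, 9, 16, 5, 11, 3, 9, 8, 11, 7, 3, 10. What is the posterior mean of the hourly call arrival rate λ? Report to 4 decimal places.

With a Gamma(shape α, rate β) prior, the Poisson likelihood is conjugate: the posterior is Gamma(α + ΣXᵢ, β + n).
Sum of counts S = 114 over n = 14 hours.
Posterior: Gamma(α+S, β+n) = Gamma(14.1+114, 5.8+14) = Gamma(128.1, 19.8).
Posterior mean = α/β = 128.1/19.8 = 6.4697.

6.4697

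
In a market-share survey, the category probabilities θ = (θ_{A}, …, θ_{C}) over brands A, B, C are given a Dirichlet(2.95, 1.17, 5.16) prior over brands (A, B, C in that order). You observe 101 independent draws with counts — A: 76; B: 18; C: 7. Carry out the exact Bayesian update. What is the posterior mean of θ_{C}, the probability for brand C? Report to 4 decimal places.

The Dirichlet prior is conjugate to the Multinomial likelihood: each posterior αⱼ = prior αⱼ + observed count nⱼ.
Posterior concentration: (78.95, 19.17, 12.16), total = 110.28.
E[θ_{C}|data] = α_{C}/Σα = 12.16/110.28 = 0.1103.

0.1103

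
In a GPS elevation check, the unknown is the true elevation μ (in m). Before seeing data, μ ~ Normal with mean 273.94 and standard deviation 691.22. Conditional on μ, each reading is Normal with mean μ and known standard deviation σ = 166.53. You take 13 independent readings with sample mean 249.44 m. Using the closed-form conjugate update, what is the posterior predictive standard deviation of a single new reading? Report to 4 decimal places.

For Normal data with known variance σ², a Normal(μ₀, σ₀²) prior on μ is conjugate. Posterior precision = 1/σ₀² + n/σ²; posterior mean is the precision-weighted average of μ₀ and x̄.
σ₀² = 691.22² = 477785.0884, σ² = 166.53² = 27732.2409; σ² + n·σ₀² = 27732.2409 + 13·477785.0884 = 6238938.3901.
Posterior precision = 1/σ₀² + n/σ² = 1/477785.0884 + 13/27732.2409 = (σ² + n·σ₀²)/(σ₀²σ²) = 6238938.3901/(477785.0884·27732.2409); posterior variance σₙ² = σ₀²σ²/(σ² + n·σ₀²) = 477785.0884·27732.2409/6238938.3901 = 2123.766952.
Predictive variance for one new observation = σₙ² + σ² = 477785.0884·27732.2409/6238938.3901 + 27732.2409 = σ²·(σ₀² + 6238938.3901)/6238938.3901 = 27732.2409·6716723.4785/6238938.3901 = 29856.007852; SD = √(27732.2409·6716723.4785/6238938.3901) = 172.7889.

172.7889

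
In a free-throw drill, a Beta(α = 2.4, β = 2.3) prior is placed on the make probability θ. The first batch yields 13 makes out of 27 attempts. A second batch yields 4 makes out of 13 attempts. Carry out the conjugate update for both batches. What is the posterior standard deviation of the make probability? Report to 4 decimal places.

0.0733

The Beta prior is conjugate to a Binomial/Bernoulli likelihood; the update adds successes to α and failures to β.
After batch 1: Beta(2.4+13, 2.3+14) = Beta(15.4, 16.3).
After batch 2: Beta(15.4+4, 16.3+9) = Beta(19.4, 25.3).
Var = αβ/((α+β)²(α+β+1)) = 19.4·25.3/(44.7²·45.7) = 0.00537516; SD = √0.00537516 = 0.0733.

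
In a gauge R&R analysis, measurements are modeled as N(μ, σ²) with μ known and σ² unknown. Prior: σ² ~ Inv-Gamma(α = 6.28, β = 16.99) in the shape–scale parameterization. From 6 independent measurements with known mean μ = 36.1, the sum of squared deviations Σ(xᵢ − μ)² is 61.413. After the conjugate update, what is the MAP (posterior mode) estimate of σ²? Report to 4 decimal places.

4.6397

With known mean μ and an Inverse-Gamma(α, β) prior on σ², the Normal likelihood is conjugate: posterior is Inv-Gamma(α + n/2, β + Σ(xᵢ−μ)²/2).
Posterior: Inv-Gamma(6.28 + 6/2, 16.99 + 61.413/2) = Inv-Gamma(9.28, 47.6965).
Mode = β/(α+1) = 47.6965/10.28 = 4.6397.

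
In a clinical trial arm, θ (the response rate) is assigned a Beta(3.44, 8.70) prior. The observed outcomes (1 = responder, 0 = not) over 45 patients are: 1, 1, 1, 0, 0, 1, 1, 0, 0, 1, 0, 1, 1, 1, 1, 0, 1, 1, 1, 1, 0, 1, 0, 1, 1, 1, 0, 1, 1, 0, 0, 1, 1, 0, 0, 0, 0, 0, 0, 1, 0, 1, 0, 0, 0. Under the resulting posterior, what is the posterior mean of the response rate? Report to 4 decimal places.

0.4802

The Beta prior is conjugate to a Binomial/Bernoulli likelihood; the update adds successes to α and failures to β.
Posterior: Beta(α+k, β+n−k) = Beta(3.44+24, 8.70+21) = Beta(27.44, 29.70).
Posterior mean = α/(α+β) = 27.44/57.14 = 0.4802.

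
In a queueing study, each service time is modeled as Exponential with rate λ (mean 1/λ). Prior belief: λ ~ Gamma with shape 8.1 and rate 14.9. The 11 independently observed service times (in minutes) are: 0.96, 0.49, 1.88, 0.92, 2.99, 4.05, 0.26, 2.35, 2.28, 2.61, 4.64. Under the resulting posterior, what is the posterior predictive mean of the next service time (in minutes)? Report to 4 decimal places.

2.1177

With a Gamma(shape α, rate β) prior on the exponential rate λ, the posterior after n observations with total T = Σxᵢ is Gamma(α+n, β+T).
Sum of observations T = 23.43 minutes; n = 11.
Posterior: Gamma(8.1+11, 14.9+23.43) = Gamma(19.1, 38.33).
The predictive distribution for the next observation is Lomax; its mean is β/(α−1) = 38.33/18.1 = 2.1177.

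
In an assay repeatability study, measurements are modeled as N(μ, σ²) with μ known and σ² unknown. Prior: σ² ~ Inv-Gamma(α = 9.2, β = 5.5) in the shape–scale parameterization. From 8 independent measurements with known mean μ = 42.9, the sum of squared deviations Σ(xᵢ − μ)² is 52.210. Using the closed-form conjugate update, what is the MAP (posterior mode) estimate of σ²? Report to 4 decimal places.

2.2257

With known mean μ and an Inverse-Gamma(α, β) prior on σ², the Normal likelihood is conjugate: posterior is Inv-Gamma(α + n/2, β + Σ(xᵢ−μ)²/2).
Posterior: Inv-Gamma(9.2 + 8/2, 5.5 + 52.210/2) = Inv-Gamma(13.20, 31.6050).
Mode = β/(α+1) = 31.6050/14.20 = 2.2257.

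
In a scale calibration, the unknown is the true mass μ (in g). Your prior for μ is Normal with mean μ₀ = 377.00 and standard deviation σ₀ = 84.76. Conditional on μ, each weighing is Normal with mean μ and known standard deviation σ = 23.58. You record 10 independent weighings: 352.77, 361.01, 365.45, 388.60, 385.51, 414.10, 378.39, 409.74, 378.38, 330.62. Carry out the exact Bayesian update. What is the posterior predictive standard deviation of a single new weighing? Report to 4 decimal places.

24.7223

For Normal data with known variance σ², a Normal(μ₀, σ₀²) prior on μ is conjugate. Posterior precision = 1/σ₀² + n/σ²; posterior mean is the precision-weighted average of μ₀ and x̄.
σ₀² = 84.76² = 7184.2576, σ² = 23.58² = 556.0164; σ² + n·σ₀² = 556.0164 + 10·7184.2576 = 72398.5924.
Posterior precision = 1/σ₀² + n/σ² = 1/7184.2576 + 10/556.0164 = (σ² + n·σ₀²)/(σ₀²σ²) = 72398.5924/(7184.2576·556.0164); posterior variance σₙ² = σ₀²σ²/(σ² + n·σ₀²) = 7184.2576·556.0164/72398.5924 = 55.174623.
Predictive variance for one new observation = σₙ² + σ² = 7184.2576·556.0164/72398.5924 + 556.0164 = σ²·(σ₀² + 72398.5924)/72398.5924 = 556.0164·79582.85/72398.5924 = 611.191023; SD = √(556.0164·79582.85/72398.5924) = 24.7223.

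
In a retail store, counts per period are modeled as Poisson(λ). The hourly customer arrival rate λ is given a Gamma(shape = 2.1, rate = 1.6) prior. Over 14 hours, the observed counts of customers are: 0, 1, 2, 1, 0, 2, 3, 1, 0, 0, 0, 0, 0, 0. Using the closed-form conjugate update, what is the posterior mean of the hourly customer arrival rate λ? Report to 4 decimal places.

0.7756

With a Gamma(shape α, rate β) prior, the Poisson likelihood is conjugate: the posterior is Gamma(α + ΣXᵢ, β + n).
Sum of counts S = 10 over n = 14 hours.
Posterior: Gamma(α+S, β+n) = Gamma(2.1+10, 1.6+14) = Gamma(12.1, 15.6).
Posterior mean = α/β = 12.1/15.6 = 0.7756.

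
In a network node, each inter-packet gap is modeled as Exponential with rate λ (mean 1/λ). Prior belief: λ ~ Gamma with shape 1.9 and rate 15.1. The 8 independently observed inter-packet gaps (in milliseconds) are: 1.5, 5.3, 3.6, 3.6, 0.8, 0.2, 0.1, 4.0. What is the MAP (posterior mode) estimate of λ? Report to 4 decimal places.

With a Gamma(shape α, rate β) prior on the exponential rate λ, the posterior after n observations with total T = Σxᵢ is Gamma(α+n, β+T).
Sum of observations T = 19.1 milliseconds; n = 8.
Posterior: Gamma(1.9+8, 15.1+19.1) = Gamma(9.9, 34.2).
Mode = (α−1)/β = 0.2602.

0.2602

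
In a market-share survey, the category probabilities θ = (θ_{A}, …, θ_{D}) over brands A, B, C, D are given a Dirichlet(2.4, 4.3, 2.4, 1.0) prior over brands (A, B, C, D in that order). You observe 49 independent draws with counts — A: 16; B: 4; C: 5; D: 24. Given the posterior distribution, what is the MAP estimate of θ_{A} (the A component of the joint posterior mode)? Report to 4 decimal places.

0.3158

The Dirichlet prior is conjugate to the Multinomial likelihood: each posterior αⱼ = prior αⱼ + observed count nⱼ.
Posterior concentration: (18.4, 8.3, 7.4, 25.0), total = 59.1.
Joint mode component: (α_{A}−1)/(Σα−K) = 17.4/55.1 = 0.3158.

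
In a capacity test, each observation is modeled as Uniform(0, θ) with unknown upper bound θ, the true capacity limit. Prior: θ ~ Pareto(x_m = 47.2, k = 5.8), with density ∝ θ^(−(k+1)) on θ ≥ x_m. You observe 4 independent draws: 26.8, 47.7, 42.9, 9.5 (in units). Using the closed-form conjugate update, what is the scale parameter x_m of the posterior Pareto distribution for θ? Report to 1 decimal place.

A Pareto(scale x_m, shape k) prior on the upper bound θ of Uniform(0, θ) is conjugate: posterior is Pareto(max(x_m, max xᵢ), k + n).
Sample maximum = 47.7; prior scale x_m = 47.2 → posterior scale = max = 47.7.
Posterior shape = 5.8 + 4 = 9.8.
Posterior scale x_m = 47.7.

47.7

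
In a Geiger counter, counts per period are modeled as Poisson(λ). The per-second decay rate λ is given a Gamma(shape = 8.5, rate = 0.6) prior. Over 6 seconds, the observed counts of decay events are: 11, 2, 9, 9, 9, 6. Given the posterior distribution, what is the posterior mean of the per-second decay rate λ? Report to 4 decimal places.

8.2576

With a Gamma(shape α, rate β) prior, the Poisson likelihood is conjugate: the posterior is Gamma(α + ΣXᵢ, β + n).
Sum of counts S = 46 over n = 6 seconds.
Posterior: Gamma(α+S, β+n) = Gamma(8.5+46, 0.6+6) = Gamma(54.5, 6.6).
Posterior mean = α/β = 54.5/6.6 = 8.2576.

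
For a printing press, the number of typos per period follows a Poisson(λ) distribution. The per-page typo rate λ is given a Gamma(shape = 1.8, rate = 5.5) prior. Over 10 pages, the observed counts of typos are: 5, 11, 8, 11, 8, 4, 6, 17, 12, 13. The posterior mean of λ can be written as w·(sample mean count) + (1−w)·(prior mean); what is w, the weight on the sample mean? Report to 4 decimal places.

0.6452

With a Gamma(shape α, rate β) prior, the Poisson likelihood is conjugate: the posterior is Gamma(α + ΣXᵢ, β + n).
Posterior mean = (α₀+S)/(β₀+n) = [n/(β₀+n)]·(S/n) + [β₀/(β₀+n)]·(α₀/β₀), so only n and β₀ enter the weight.
Weight on data w = n/(β₀+n) = 10/(5.5+10) = 10/15.5 = 0.6452.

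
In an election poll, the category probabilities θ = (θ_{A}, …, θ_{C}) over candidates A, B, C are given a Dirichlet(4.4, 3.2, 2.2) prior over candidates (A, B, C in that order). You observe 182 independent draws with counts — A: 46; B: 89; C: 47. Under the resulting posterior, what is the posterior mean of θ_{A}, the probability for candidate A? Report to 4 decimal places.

0.2628

The Dirichlet prior is conjugate to the Multinomial likelihood: each posterior αⱼ = prior αⱼ + observed count nⱼ.
Posterior concentration: (50.4, 92.2, 49.2), total = 191.8.
E[θ_{A}|data] = α_{A}/Σα = 50.4/191.8 = 0.2628.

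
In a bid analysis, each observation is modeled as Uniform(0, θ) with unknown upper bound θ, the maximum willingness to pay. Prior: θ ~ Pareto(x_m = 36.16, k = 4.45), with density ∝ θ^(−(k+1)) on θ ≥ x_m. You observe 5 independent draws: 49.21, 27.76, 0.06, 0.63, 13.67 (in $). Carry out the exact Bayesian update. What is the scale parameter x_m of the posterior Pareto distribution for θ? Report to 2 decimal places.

49.21

A Pareto(scale x_m, shape k) prior on the upper bound θ of Uniform(0, θ) is conjugate: posterior is Pareto(max(x_m, max xᵢ), k + n).
Sample maximum = 49.21; prior scale x_m = 36.16 → posterior scale = max = 49.21.
Posterior shape = 4.45 + 5 = 9.45.
Posterior scale x_m = 49.21.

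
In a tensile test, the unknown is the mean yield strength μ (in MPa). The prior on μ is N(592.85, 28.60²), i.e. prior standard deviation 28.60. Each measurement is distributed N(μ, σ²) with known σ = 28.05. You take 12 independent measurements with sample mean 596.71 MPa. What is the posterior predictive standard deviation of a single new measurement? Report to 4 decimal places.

29.1119

For Normal data with known variance σ², a Normal(μ₀, σ₀²) prior on μ is conjugate. Posterior precision = 1/σ₀² + n/σ²; posterior mean is the precision-weighted average of μ₀ and x̄.
σ₀² = 28.60² = 817.96, σ² = 28.05² = 786.8025; σ² + n·σ₀² = 786.8025 + 12·817.96 = 10602.3225.
Posterior precision = 1/σ₀² + n/σ² = 1/817.96 + 12/786.8025 = (σ² + n·σ₀²)/(σ₀²σ²) = 10602.3225/(817.96·786.8025); posterior variance σₙ² = σ₀²σ²/(σ² + n·σ₀²) = 817.96·786.8025/10602.3225 = 60.701132.
Predictive variance for one new observation = σₙ² + σ² = 817.96·786.8025/10602.3225 + 786.8025 = σ²·(σ₀² + 10602.3225)/10602.3225 = 786.8025·11420.2825/10602.3225 = 847.503632; SD = √(786.8025·11420.2825/10602.3225) = 29.1119.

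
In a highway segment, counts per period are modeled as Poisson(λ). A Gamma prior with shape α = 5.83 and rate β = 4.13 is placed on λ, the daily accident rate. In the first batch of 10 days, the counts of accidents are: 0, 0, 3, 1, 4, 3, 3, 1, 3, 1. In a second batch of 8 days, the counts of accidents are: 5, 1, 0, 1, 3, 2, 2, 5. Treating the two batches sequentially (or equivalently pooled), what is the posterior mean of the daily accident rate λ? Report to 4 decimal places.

1.9806

With a Gamma(shape α, rate β) prior, the Poisson likelihood is conjugate: the posterior is Gamma(α + ΣXᵢ, β + n).
Batch 1: sum of counts S = 19 over n = 10 days.
After batch 1: Gamma(α+S, β+n) = Gamma(5.83+19, 4.13+10) = Gamma(24.83, 14.13).
Batch 2: sum of counts S = 19 over n = 8 days.
After batch 2: Gamma(α+S, β+n) = Gamma(24.83+19, 14.13+8) = Gamma(43.83, 22.13).
Posterior mean = α/β = 43.83/22.13 = 1.9806.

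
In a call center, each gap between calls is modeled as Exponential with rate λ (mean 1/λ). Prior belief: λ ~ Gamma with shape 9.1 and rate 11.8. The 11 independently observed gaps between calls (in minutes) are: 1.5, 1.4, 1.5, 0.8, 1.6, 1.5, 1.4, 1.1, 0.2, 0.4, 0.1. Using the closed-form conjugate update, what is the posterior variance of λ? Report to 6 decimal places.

With a Gamma(shape α, rate β) prior on the exponential rate λ, the posterior after n observations with total T = Σxᵢ is Gamma(α+n, β+T).
Sum of observations T = 11.5 minutes; n = 11.
Posterior: Gamma(9.1+11, 11.8+11.5) = Gamma(20.1, 23.3).
Var = α/β² = 0.037024.

0.037024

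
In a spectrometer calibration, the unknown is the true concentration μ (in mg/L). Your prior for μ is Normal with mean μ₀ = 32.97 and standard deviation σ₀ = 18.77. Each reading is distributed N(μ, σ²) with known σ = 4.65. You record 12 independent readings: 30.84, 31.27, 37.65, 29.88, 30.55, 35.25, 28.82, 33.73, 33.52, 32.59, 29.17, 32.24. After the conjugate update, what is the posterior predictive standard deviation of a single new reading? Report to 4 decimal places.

For Normal data with known variance σ², a Normal(μ₀, σ₀²) prior on μ is conjugate. Posterior precision = 1/σ₀² + n/σ²; posterior mean is the precision-weighted average of μ₀ and x̄.
σ₀² = 18.77² = 352.3129, σ² = 4.65² = 21.6225; σ² + n·σ₀² = 21.6225 + 12·352.3129 = 4249.3773.
Posterior precision = 1/σ₀² + n/σ² = 1/352.3129 + 12/21.6225 = (σ² + n·σ₀²)/(σ₀²σ²) = 4249.3773/(352.3129·21.6225); posterior variance σₙ² = σ₀²σ²/(σ² + n·σ₀²) = 352.3129·21.6225/4249.3773 = 1.792706.
Predictive variance for one new observation = σₙ² + σ² = 352.3129·21.6225/4249.3773 + 21.6225 = σ²·(σ₀² + 4249.3773)/4249.3773 = 21.6225·4601.6902/4249.3773 = 23.415206; SD = √(21.6225·4601.6902/4249.3773) = 4.8389.

4.8389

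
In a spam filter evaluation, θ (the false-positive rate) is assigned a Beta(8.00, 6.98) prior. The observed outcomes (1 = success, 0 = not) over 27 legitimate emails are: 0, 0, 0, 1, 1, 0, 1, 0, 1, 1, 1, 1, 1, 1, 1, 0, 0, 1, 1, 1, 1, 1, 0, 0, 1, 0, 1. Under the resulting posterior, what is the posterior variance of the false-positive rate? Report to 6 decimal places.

The Beta prior is conjugate to a Binomial/Bernoulli likelihood; the update adds successes to α and failures to β.
Posterior: Beta(α+k, β+n−k) = Beta(8.00+17, 6.98+10) = Beta(25.00, 16.98).
Var = αβ/((α+β)²(α+β+1)) = 25.00·16.98/(41.98²·42.98) = 0.005604.

0.005604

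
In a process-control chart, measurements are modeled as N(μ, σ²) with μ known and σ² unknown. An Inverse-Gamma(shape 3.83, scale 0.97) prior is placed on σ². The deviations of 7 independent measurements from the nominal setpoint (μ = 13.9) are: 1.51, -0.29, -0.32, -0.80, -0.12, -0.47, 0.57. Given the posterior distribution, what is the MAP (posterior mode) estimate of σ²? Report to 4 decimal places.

With known mean μ and an Inverse-Gamma(α, β) prior on σ², the Normal likelihood is conjugate: posterior is Inv-Gamma(α + n/2, β + Σ(xᵢ−μ)²/2).
Σ(xᵢ−μ)² = (1.51)² + (-0.29)² + (-0.32)² + (-0.80)² + (-0.12)² + (-0.47)² + (0.57)² = 3.6668.
Posterior: Inv-Gamma(3.83 + 7/2, 0.97 + 3.6668/2) = Inv-Gamma(7.33, 2.80340).
Mode = β/(α+1) = 2.80340/8.33 = 0.3365.

0.3365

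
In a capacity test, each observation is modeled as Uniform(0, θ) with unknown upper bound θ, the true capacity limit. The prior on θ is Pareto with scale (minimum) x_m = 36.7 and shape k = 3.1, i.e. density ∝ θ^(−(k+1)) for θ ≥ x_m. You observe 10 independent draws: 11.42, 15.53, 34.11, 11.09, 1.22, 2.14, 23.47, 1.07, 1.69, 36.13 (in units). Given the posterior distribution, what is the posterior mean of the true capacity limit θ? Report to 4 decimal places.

A Pareto(scale x_m, shape k) prior on the upper bound θ of Uniform(0, θ) is conjugate: posterior is Pareto(max(x_m, max xᵢ), k + n).
Sample maximum = 36.13; prior scale x_m = 36.7 → posterior scale = max = 36.70.
Posterior shape = 3.1 + 10 = 13.1.
E[θ|data] = k·x_m/(k−1) = 13.1·36.70/12.1 = 39.7331.

39.7331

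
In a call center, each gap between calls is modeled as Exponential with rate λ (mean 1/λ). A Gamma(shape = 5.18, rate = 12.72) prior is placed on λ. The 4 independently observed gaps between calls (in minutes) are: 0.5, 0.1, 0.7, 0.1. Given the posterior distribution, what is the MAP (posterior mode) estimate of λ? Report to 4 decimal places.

With a Gamma(shape α, rate β) prior on the exponential rate λ, the posterior after n observations with total T = Σxᵢ is Gamma(α+n, β+T).
Sum of observations T = 1.4 minutes; n = 4.
Posterior: Gamma(5.18+4, 12.72+1.4) = Gamma(9.18, 14.12).
Mode = (α−1)/β = 0.5793.

0.5793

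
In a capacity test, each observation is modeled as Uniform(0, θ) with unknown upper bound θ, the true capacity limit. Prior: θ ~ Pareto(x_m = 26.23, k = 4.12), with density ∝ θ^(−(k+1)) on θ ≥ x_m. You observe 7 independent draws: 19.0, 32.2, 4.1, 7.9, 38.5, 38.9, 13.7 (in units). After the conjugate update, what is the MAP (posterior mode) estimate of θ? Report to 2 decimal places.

A Pareto(scale x_m, shape k) prior on the upper bound θ of Uniform(0, θ) is conjugate: posterior is Pareto(max(x_m, max xᵢ), k + n).
Sample maximum = 38.9; prior scale x_m = 26.23 → posterior scale = max = 38.90.
Posterior shape = 4.12 + 7 = 11.12.
The Pareto density is decreasing on [x_m, ∞), so the mode is x_m = 38.90.

38.90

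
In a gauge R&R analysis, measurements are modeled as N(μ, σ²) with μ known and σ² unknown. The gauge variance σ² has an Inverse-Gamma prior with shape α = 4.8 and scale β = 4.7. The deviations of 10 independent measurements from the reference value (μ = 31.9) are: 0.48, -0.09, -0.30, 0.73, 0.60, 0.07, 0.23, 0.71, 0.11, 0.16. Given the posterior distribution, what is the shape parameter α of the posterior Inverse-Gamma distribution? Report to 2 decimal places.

9.80

With known mean μ and an Inverse-Gamma(α, β) prior on σ², the Normal likelihood is conjugate: posterior is Inv-Gamma(α + n/2, β + Σ(xᵢ−μ)²/2).
Σ(xᵢ−μ)² = (0.48)² + (-0.09)² + (-0.30)² + (0.73)² + (0.60)² + (0.07)² + (0.23)² + (0.71)² + (0.11)² + (0.16)² = 1.8210.
Posterior: Inv-Gamma(4.8 + 10/2, 4.7 + 1.8210/2) = Inv-Gamma(9.80, 5.61050).
Posterior α = 9.80.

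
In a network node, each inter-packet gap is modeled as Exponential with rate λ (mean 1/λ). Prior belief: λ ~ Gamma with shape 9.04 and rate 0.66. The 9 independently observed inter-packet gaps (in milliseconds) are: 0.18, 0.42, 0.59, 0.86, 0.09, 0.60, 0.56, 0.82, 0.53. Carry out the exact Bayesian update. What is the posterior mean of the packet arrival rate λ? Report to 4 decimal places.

3.3974

With a Gamma(shape α, rate β) prior on the exponential rate λ, the posterior after n observations with total T = Σxᵢ is Gamma(α+n, β+T).
Sum of observations T = 4.65 milliseconds; n = 9.
Posterior: Gamma(9.04+9, 0.66+4.65) = Gamma(18.04, 5.31).
Posterior mean of λ = α/β = 18.04/5.31 = 3.3974.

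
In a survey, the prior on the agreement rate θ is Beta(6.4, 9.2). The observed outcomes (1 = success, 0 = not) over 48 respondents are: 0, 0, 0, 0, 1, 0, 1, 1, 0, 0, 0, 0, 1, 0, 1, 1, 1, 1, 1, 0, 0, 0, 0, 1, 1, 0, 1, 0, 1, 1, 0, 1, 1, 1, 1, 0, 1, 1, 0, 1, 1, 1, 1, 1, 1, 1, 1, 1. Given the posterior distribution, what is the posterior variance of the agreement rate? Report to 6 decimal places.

The Beta prior is conjugate to a Binomial/Bernoulli likelihood; the update adds successes to α and failures to β.
Posterior: Beta(α+k, β+n−k) = Beta(6.4+29, 9.2+19) = Beta(35.4, 28.2).
Var = αβ/((α+β)²(α+β+1)) = 35.4·28.2/(63.6²·64.6) = 0.003820.

0.003820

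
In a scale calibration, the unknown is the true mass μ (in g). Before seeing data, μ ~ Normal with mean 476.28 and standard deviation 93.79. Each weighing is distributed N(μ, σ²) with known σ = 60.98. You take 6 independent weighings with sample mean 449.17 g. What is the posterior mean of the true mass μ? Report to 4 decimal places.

For Normal data with known variance σ², a Normal(μ₀, σ₀²) prior on μ is conjugate. Posterior precision = 1/σ₀² + n/σ²; posterior mean is the precision-weighted average of μ₀ and x̄.
n·x̄ = 6·449.17 = 2695.02.
σ₀² = 93.79² = 8796.5641, σ² = 60.98² = 3718.5604; σ² + n·σ₀² = 3718.5604 + 6·8796.5641 = 56497.945.
Posterior mean = (μ₀/σ₀² + n·x̄/σ²)/(1/σ₀² + n/σ²) = (σ²·μ₀ + σ₀²·n·x̄)/(σ² + n·σ₀²) = (3718.5604·476.28 + 8796.5641·2695.02)/56497.945 = 25477992.128094/56497.945 = 450.9543.

450.9543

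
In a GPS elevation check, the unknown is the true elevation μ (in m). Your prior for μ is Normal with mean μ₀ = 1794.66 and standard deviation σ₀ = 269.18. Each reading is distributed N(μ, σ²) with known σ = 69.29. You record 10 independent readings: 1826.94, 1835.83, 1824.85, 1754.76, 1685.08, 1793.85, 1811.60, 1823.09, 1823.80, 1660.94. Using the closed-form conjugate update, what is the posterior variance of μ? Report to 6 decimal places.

476.950109

For Normal data with known variance σ², a Normal(μ₀, σ₀²) prior on μ is conjugate. Posterior precision = 1/σ₀² + n/σ²; posterior mean is the precision-weighted average of μ₀ and x̄.
σ₀² = 269.18² = 72457.8724, σ² = 69.29² = 4801.1041; σ² + n·σ₀² = 4801.1041 + 10·72457.8724 = 729379.8281.
Posterior precision = 1/σ₀² + n/σ² = 1/72457.8724 + 10/4801.1041 = (σ² + n·σ₀²)/(σ₀²σ²) = 729379.8281/(72457.8724·4801.1041); posterior variance σₙ² = σ₀²σ²/(σ² + n·σ₀²) = 72457.8724·4801.1041/729379.8281 = 476.950109.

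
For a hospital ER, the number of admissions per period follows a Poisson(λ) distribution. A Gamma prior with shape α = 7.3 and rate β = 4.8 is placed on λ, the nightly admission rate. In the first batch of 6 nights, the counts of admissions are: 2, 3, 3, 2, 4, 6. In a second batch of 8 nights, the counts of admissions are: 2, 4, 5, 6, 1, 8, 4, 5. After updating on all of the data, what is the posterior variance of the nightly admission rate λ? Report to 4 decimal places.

0.1763

With a Gamma(shape α, rate β) prior, the Poisson likelihood is conjugate: the posterior is Gamma(α + ΣXᵢ, β + n).
Batch 1: sum of counts S = 20 over n = 6 nights.
After batch 1: Gamma(α+S, β+n) = Gamma(7.3+20, 4.8+6) = Gamma(27.3, 10.8).
Batch 2: sum of counts S = 35 over n = 8 nights.
After batch 2: Gamma(α+S, β+n) = Gamma(27.3+35, 10.8+8) = Gamma(62.3, 18.8).
Var = α/β² = 62.3/18.8² = 0.1763.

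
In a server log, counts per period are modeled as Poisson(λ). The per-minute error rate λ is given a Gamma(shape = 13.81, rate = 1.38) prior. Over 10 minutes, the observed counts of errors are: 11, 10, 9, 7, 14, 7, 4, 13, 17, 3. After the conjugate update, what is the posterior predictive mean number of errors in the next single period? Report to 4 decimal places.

With a Gamma(shape α, rate β) prior, the Poisson likelihood is conjugate: the posterior is Gamma(α + ΣXᵢ, β + n).
Sum of counts S = 95 over n = 10 minutes.
Posterior: Gamma(α+S, β+n) = Gamma(13.81+95, 1.38+10) = Gamma(108.81, 11.38).
The predictive distribution for one future period is NegBinom with mean α/β = 9.5615.

9.5615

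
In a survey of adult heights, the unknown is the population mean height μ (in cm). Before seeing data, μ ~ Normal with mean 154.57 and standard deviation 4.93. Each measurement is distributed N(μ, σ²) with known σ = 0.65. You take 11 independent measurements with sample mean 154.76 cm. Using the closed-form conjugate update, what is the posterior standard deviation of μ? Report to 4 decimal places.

0.1958

For Normal data with known variance σ², a Normal(μ₀, σ₀²) prior on μ is conjugate. Posterior precision = 1/σ₀² + n/σ²; posterior mean is the precision-weighted average of μ₀ and x̄.
σ₀² = 4.93² = 24.3049, σ² = 0.65² = 0.4225; σ² + n·σ₀² = 0.4225 + 11·24.3049 = 267.7764.
Posterior precision = 1/σ₀² + n/σ² = 1/24.3049 + 11/0.4225 = (σ² + n·σ₀²)/(σ₀²σ²) = 267.7764/(24.3049·0.4225); posterior variance σₙ² = σ₀²σ²/(σ² + n·σ₀²) = 24.3049·0.4225/267.7764 = 0.038348.
Posterior SD = √σₙ² = √(24.3049·0.4225/267.7764) = 0.1958.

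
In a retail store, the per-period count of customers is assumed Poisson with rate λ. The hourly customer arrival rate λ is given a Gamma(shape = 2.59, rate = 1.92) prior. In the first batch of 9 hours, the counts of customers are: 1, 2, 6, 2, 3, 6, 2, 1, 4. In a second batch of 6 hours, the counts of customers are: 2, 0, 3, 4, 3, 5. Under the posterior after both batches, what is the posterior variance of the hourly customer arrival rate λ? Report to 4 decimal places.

With a Gamma(shape α, rate β) prior, the Poisson likelihood is conjugate: the posterior is Gamma(α + ΣXᵢ, β + n).
Batch 1: sum of counts S = 27 over n = 9 hours.
After batch 1: Gamma(α+S, β+n) = Gamma(2.59+27, 1.92+9) = Gamma(29.59, 10.92).
Batch 2: sum of counts S = 17 over n = 6 hours.
After batch 2: Gamma(α+S, β+n) = Gamma(29.59+17, 10.92+6) = Gamma(46.59, 16.92).
Var = α/β² = 46.59/16.92² = 0.1627.

0.1627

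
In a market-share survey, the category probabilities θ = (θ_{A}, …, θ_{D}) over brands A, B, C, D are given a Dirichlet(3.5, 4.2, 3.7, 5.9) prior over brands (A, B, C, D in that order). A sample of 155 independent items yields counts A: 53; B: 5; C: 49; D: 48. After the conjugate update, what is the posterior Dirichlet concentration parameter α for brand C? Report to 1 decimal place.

52.7

The Dirichlet prior is conjugate to the Multinomial likelihood: each posterior αⱼ = prior αⱼ + observed count nⱼ.
Posterior concentration: (56.5, 9.2, 52.7, 53.9), total = 172.3.
α_{C} = 3.7 + 49 = 52.7.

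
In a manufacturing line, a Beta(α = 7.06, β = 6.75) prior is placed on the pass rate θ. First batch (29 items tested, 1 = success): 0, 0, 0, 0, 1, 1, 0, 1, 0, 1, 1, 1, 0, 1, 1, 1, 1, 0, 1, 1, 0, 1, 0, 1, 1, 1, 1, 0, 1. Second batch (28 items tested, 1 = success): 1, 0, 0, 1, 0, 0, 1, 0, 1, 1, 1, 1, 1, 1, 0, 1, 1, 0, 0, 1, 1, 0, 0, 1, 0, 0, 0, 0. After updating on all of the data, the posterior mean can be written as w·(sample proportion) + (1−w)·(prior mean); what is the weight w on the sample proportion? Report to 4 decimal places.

The Beta prior is conjugate to a Binomial/Bernoulli likelihood; the update adds successes to α and failures to β.
Total number of items tested: n = 29 + 28 = 57.
Posterior mean = (α₀+k)/(α₀+β₀+n) = [n/(α₀+β₀+n)]·(k/n) + [(α₀+β₀)/(α₀+β₀+n)]·α₀/(α₀+β₀), so only n and the prior enter the weight.
The weight on the data is w = n/(α₀+β₀+n) = 57/(7.06+6.75+57) = 57/70.81 = 0.8050.

0.8050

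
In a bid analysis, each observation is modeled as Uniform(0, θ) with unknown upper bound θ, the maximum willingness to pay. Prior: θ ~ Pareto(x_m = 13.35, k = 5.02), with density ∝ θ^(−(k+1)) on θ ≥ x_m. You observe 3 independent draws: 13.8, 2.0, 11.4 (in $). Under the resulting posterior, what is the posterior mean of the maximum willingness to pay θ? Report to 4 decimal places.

15.7658

A Pareto(scale x_m, shape k) prior on the upper bound θ of Uniform(0, θ) is conjugate: posterior is Pareto(max(x_m, max xᵢ), k + n).
Sample maximum = 13.8; prior scale x_m = 13.35 → posterior scale = max = 13.80.
Posterior shape = 5.02 + 3 = 8.02.
E[θ|data] = k·x_m/(k−1) = 8.02·13.80/7.02 = 15.7658.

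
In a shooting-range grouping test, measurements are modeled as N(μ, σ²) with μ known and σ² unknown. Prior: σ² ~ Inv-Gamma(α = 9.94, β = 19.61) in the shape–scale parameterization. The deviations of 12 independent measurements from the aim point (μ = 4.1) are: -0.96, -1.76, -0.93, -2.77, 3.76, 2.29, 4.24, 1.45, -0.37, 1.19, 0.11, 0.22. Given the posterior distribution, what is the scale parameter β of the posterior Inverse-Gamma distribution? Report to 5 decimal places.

46.42615

With known mean μ and an Inverse-Gamma(α, β) prior on σ², the Normal likelihood is conjugate: posterior is Inv-Gamma(α + n/2, β + Σ(xᵢ−μ)²/2).
Σ(xᵢ−μ)² = (-0.96)² + (-1.76)² + (-0.93)² + (-2.77)² + (3.76)² + (2.29)² + (4.24)² + (1.45)² + (-0.37)² + (1.19)² + (0.11)² + (0.22)² = 53.6323.
Posterior: Inv-Gamma(9.94 + 12/2, 19.61 + 53.6323/2) = Inv-Gamma(15.94, 46.42615).
Posterior β = 46.42615.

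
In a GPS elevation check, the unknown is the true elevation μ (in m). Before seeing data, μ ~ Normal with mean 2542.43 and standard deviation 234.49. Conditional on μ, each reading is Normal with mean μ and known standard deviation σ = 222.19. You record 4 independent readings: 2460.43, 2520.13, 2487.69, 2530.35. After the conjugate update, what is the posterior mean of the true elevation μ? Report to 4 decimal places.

For Normal data with known variance σ², a Normal(μ₀, σ₀²) prior on μ is conjugate. Posterior precision = 1/σ₀² + n/σ²; posterior mean is the precision-weighted average of μ₀ and x̄.
Σxᵢ = 2460.43 + 2520.13 + 2487.69 + 2530.35 = 9998.6, so n·x̄ = 9998.6.
σ₀² = 234.49² = 54985.5601, σ² = 222.19² = 49368.3961; σ² + n·σ₀² = 49368.3961 + 4·54985.5601 = 269310.6365.
Posterior mean = (μ₀/σ₀² + n·x̄/σ²)/(1/σ₀² + n/σ²) = (σ²·μ₀ + σ₀²·n·x̄)/(σ² + n·σ₀²) = (49368.3961·2542.43 + 54985.5601·9998.6)/269310.6365 = 675294312.512383/269310.6365 = 2507.4922.

2507.4922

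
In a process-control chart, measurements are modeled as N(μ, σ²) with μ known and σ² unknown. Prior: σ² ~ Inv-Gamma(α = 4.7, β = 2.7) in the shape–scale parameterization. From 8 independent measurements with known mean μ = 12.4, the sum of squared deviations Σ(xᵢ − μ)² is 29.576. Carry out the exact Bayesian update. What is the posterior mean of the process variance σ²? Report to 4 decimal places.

With known mean μ and an Inverse-Gamma(α, β) prior on σ², the Normal likelihood is conjugate: posterior is Inv-Gamma(α + n/2, β + Σ(xᵢ−μ)²/2).
Posterior: Inv-Gamma(4.7 + 8/2, 2.7 + 29.576/2) = Inv-Gamma(8.70, 17.4880).
E[σ²|data] = β/(α−1) = 17.4880/7.70 = 2.2712.

2.2712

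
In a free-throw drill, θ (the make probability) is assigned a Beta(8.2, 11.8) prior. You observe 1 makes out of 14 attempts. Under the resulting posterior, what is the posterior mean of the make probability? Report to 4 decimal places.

The Beta prior is conjugate to a Binomial/Bernoulli likelihood; the update adds successes to α and failures to β.
Posterior: Beta(α+k, β+n−k) = Beta(8.2+1, 11.8+13) = Beta(9.2, 24.8).
Posterior mean = α/(α+β) = 9.2/34.0 = 0.2706.

0.2706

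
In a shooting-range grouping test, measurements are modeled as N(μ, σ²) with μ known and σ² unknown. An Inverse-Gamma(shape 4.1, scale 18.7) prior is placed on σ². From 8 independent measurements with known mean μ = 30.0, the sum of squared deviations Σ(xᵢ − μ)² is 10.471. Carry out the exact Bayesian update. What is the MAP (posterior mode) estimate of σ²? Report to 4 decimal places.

With known mean μ and an Inverse-Gamma(α, β) prior on σ², the Normal likelihood is conjugate: posterior is Inv-Gamma(α + n/2, β + Σ(xᵢ−μ)²/2).
Posterior: Inv-Gamma(4.1 + 8/2, 18.7 + 10.471/2) = Inv-Gamma(8.10, 23.9355).
Mode = β/(α+1) = 23.9355/9.10 = 2.6303.

2.6303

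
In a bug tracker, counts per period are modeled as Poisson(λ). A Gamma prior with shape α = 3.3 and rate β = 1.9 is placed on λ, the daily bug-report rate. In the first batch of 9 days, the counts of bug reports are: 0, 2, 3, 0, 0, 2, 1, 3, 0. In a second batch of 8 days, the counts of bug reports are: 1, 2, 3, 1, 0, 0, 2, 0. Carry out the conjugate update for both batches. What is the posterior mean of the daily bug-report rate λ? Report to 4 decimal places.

With a Gamma(shape α, rate β) prior, the Poisson likelihood is conjugate: the posterior is Gamma(α + ΣXᵢ, β + n).
Batch 1: sum of counts S = 11 over n = 9 days.
After batch 1: Gamma(α+S, β+n) = Gamma(3.3+11, 1.9+9) = Gamma(14.3, 10.9).
Batch 2: sum of counts S = 9 over n = 8 days.
After batch 2: Gamma(α+S, β+n) = Gamma(14.3+9, 10.9+8) = Gamma(23.3, 18.9).
Posterior mean = α/β = 23.3/18.9 = 1.2328.

1.2328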